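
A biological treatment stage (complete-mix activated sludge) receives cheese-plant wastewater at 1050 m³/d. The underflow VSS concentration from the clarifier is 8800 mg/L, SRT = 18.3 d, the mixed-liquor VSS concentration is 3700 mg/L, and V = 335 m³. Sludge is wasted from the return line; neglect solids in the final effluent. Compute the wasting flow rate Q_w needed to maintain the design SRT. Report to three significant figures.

Q_w ≈ 7.70 m³/d

Q_w = (V·X)/(θ_c X_r) = 335.0 × 3700 / (18.3 × 8800) = 7.697 m³/d.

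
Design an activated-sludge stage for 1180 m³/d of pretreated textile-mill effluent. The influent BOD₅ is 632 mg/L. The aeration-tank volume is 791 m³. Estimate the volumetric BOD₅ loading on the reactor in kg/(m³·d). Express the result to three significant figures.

L_v ≈ 0.943 kg BOD₅/(m³·d)

Applied BOD₅ load per unit volume = Q·S₀/V = (1180 × 632/1000)/791.0 = 0.9428 kg BOD₅·m⁻³·d⁻¹.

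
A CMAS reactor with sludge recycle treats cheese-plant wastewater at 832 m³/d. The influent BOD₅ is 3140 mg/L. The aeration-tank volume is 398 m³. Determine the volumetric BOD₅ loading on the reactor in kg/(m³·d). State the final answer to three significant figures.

L_v ≈ 6.56 kg BOD₅/(m³·d)

L_v = Q S₀ / V = 832 × 3140 × 10⁻³ / 398.0 = 6.564 kg/(m³·d).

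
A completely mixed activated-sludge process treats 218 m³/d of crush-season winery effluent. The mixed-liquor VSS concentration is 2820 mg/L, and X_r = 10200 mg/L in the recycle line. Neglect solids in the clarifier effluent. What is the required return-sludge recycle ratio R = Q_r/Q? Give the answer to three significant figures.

Solids balance on the clarifier gives (1+R)X = R·X_r, so R = X/(X_r − X) = 2820 / (10200 − 2820) = 0.3821.

R ≈ 0.382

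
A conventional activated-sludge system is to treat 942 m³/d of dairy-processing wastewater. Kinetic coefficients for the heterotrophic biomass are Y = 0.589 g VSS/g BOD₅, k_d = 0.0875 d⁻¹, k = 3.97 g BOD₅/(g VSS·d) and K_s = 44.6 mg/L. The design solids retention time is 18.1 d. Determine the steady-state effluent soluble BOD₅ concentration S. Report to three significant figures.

From the Monod/SRT balance for a CMAS, S = K_s·(1+k_d θ_c)/[θ_c·(Y k − k_d) − 1] = 44.6 × (1 + 0.0875 × 18.1) / [18.1 × (0.589 × 3.97 − 0.0875) − 1] = 115.2 / 39.74 = 2.900 mg/L.

S ≈ 2.90 mg/L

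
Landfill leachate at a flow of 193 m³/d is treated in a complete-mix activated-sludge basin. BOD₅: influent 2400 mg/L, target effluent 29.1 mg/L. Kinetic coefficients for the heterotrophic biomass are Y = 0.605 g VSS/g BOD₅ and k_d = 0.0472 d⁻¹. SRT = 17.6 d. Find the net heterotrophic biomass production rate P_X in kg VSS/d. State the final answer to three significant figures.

Observed yield with endogenous decay: Y_obs = Y / (1 + k_d·θ_c) = 0.605 / (1 + 0.0472 × 17.6) = 0.605 / 1.831 = 0.3305 g VSS/g BOD₅.
Substrate removed = Q·(S₀ − S) = 193 m³/d × (2400 − 29.1) g/m³ = 4.58×10^5 g/d = 457.6 kg/d.
So the net sludge growth is P_X = 0.3305 × 457.6 = 151.2 kg VSS/d.

P_X ≈ 151 kg VSS/d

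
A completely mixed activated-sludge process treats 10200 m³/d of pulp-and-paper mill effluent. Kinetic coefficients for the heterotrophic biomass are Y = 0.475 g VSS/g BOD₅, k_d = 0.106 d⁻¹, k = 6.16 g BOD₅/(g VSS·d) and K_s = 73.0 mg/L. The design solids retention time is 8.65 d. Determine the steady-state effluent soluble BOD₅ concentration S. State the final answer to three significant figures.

S ≈ 5.98 mg/L

From the Monod/SRT balance for a CMAS, S = K_s·(1+k_d θ_c)/[θ_c·(Y k − k_d) − 1] = 73.0 × (1 + 0.106 × 8.65) / [8.65 × (0.475 × 6.16 − 0.106) − 1] = 139.9 / 23.39 = 5.982 mg/L.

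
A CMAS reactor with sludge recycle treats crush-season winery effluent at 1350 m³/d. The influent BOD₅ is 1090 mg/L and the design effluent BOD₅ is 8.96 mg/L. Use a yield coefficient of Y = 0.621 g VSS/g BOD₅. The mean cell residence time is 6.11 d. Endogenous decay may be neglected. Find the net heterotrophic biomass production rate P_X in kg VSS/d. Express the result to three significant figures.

No decay correction is needed, so Y_obs = Y = 0.621.
ΔS = 1090 − 8.96 = 1081 mg/L, so the substrate removal rate is 1350 × 1081/1000 = 1459 kg BOD₅/d.
Net biomass production P_X = Y_obs × Q·(S₀ − S) = 0.6210 × 1459 = 906.3 kg VSS/d.

P_X ≈ 906 kg VSS/d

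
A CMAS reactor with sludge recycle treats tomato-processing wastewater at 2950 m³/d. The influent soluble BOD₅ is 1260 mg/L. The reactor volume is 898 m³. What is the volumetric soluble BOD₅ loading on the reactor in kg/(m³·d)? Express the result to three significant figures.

L_v ≈ 4.14 kg soluble BOD₅/(m³·d)

L_v = Q S₀ / V = 2950 × 1260 × 10⁻³ / 898.0 = 4.139 kg/(m³·d).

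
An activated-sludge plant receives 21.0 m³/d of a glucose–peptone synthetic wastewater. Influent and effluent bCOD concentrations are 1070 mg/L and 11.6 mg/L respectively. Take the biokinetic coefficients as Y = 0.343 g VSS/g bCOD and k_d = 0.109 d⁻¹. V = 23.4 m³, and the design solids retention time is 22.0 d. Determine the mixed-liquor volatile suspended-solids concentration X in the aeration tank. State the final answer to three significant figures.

From V·X·(1 + k_d·θ_c) = Y·Q·(S₀ − S)·θ_c: X = 0.343 × 21.0 × (1070 − 11.6) × 22.0 / [23.4 × (1 + 0.109 × 22.0)] = 2109 mg/L.

X ≈ 2110 mg/L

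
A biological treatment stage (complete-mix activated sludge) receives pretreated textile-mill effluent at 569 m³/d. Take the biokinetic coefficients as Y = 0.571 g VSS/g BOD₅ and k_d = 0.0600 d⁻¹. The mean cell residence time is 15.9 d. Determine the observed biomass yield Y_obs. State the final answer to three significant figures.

Correct the yield for decay: Y_obs = Y/(1 + k_d θ_c) = 0.571 / (1 + 0.0600 × 15.9) = 0.571 / 1.954 = 0.2922.

Y_obs ≈ 0.292 g VSS/g BOD₅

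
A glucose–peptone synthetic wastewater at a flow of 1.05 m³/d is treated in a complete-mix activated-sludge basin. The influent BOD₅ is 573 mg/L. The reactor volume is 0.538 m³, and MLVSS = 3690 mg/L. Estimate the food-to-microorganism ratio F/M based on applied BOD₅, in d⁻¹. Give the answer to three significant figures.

F/M = Q·S₀ / (V·X) = 1.05 × 573 / (0.5380 × 3690) = 0.3031 g BOD₅·(g VSS·d)⁻¹.

F/M ≈ 0.303 d⁻¹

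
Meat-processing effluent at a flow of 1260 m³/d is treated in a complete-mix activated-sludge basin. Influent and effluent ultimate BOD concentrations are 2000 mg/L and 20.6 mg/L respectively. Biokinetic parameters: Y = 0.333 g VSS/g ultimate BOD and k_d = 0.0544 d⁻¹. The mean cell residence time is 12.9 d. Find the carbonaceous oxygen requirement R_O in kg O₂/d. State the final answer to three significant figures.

R_O ≈ 1800 kg O₂/d

The observed yield is Y_obs = Y/(1 + k_d·θ_c) = 0.333 / (1 + 0.0544 × 12.9) = 0.333 / 1.702 = 0.1957 g VSS per g ultimate BOD removed.
Mass of ultimate BOD removed per day: Q(S₀ − S) = 1260 × 1979 g/m³ = 2494 kg/d.
Net sludge production P_X = 0.1957 × 2494 = 488.0 kg VSS/d.
R_O = Q·ΔS − 1.42 P_X = 2494 − 693.0 = 1801 kg O₂/d.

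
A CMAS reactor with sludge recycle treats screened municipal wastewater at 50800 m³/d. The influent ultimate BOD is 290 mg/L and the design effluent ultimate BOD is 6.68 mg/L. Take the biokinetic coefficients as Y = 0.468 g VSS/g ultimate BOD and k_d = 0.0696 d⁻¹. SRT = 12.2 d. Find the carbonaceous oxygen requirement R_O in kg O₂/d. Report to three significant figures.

R_O ≈ 9220 kg O₂/d

Correct the yield for decay: Y_obs = Y/(1 + k_d θ_c) = 0.468 / (1 + 0.0696 × 12.2) = 0.468 / 1.849 = 0.2531.
Substrate removed = Q·(S₀ − S) = 50800 m³/d × (290 − 6.68) g/m³ = 1.44×10^7 g/d = 14393 kg/d.
Biomass synthesised: P_X = Y_obs × 14393 = 3643 kg VSS/d.
Carbonaceous O₂ demand = substrate oxidised − cell-mass equivalent = 14393 − 1.42 × 3643 = 9220 kg O₂/d.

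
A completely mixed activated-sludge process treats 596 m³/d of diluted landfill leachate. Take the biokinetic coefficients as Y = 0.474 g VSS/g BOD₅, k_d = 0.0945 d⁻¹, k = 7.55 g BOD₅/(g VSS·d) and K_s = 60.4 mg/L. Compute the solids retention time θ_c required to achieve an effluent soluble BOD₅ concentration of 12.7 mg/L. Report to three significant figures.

From 1/θ_c = Y·k·S/(K_s + S) − k_d: Y·k·S/(K_s+S) = 0.474 × 7.55 × 12.7 / (60.4 + 12.7) = 0.6217 d⁻¹.
1/θ_c = 0.6217 − 0.0945 = 0.5272 d⁻¹, so θ_c = 1.897 d.

θ_c ≈ 1.90 d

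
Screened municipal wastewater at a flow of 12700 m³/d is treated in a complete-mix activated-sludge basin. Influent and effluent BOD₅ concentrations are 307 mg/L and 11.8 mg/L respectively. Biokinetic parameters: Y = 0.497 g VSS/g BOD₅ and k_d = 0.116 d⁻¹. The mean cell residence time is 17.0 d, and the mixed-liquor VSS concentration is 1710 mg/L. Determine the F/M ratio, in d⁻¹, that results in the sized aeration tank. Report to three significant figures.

Steady-state biomass mass balance: V·X·(1 + k_d·θ_c) = Y·Q·(S₀ − S)·θ_c, so V = 0.497 × 12700 × (307 − 11.8) × 17.0 / [1710 × (1 + 0.116 × 17.0)] = 3.17×10^7 / 5082 = 6233 m³.
Food-to-microorganism ratio F/M = Q S₀ / (V X) = 12700 × 307 / (6233 × 1710) = 0.3658 d⁻¹.

F/M ≈ 0.366 d⁻¹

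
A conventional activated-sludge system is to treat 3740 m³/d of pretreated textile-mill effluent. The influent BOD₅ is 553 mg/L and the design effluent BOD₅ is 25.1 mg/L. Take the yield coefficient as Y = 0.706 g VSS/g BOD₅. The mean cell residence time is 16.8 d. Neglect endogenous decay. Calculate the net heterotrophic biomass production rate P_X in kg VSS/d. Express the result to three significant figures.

P_X ≈ 1390 kg VSS/d

No decay correction is needed, so Y_obs = Y = 0.706.
Q·(S₀ − S) = 3740 × (553 − 25.1) × 10⁻³ = 1974 kg/d removed.
P_X = Y_obs · Q(S₀ − S) = 0.7060 × 1974 = 1394 kg VSS/d.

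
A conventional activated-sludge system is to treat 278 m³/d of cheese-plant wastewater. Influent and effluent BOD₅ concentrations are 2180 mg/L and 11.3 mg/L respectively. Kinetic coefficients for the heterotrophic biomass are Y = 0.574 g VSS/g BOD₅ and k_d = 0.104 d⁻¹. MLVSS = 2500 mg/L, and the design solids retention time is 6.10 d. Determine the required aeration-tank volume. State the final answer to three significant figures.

Rearranging the biomass balance for a CMAS with decay, V = Y·Q·ΔS·θ_c / [X·(1+k_d θ_c)] = 0.574 × 278 × (2180 − 11.3) × 6.10 / [2500 × (1 + 0.104 × 6.10)] = 2.11×10^6 / 4086 = 516.6 m³.

V ≈ 517 m³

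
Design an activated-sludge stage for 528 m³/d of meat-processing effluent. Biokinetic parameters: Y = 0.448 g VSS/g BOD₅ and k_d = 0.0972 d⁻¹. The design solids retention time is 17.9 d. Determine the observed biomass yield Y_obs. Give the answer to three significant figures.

Y_obs ≈ 0.164 g VSS/g BOD₅

Observed yield with endogenous decay: Y_obs = Y / (1 + k_d·θ_c) = 0.448 / (1 + 0.0972 × 17.9) = 0.448 / 2.740 = 0.1635 g VSS/g BOD₅.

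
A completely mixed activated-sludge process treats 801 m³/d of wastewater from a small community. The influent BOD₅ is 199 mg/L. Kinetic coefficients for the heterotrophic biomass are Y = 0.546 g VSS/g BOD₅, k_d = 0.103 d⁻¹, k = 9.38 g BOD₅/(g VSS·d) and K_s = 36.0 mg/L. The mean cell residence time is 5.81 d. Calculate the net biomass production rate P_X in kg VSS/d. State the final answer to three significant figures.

P_X ≈ 53.9 kg VSS/d

For a completely mixed reactor with recycle the Lawrence–McCarty relation gives S = K_s·(1 + k_d·θ_c) / [θ_c·(Y·k − k_d) − 1] = 36.0 × (1 + 0.103 × 5.81) / [5.81 × (0.546 × 9.38 − 0.103) − 1] = 57.54 / 28.16 = 2.044 mg/L.
Y_obs = Y / (1 + k_d θ_c) = 0.546 / (1 + 0.103 × 5.81) = 0.546 / 1.598 = 0.3416.
Q·(S₀ − S) = 801 × (199 − 2.04) × 10⁻³ = 157.8 kg/d removed.
Net biomass production P_X = Y_obs × Q·(S₀ − S) = 0.3416 × 157.8 = 53.89 kg VSS/d.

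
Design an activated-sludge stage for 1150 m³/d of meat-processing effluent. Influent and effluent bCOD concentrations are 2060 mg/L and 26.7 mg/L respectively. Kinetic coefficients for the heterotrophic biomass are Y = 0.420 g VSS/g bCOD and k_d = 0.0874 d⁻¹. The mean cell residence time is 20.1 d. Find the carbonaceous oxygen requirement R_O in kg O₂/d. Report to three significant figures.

Observed yield with endogenous decay: Y_obs = Y / (1 + k_d·θ_c) = 0.420 / (1 + 0.0874 × 20.1) = 0.420 / 2.757 = 0.1524 g VSS/g bCOD.
Q·(S₀ − S) = 1150 × (2060 − 26.7) × 10⁻³ = 2338 kg/d removed.
Biomass synthesised: P_X = Y_obs × 2338 = 356.2 kg VSS/d.
R_O = Q·(S₀ − S) − 1.42·P_X = 2338 − 1.42 × 356.2 = 1832 kg O₂/d.

R_O ≈ 1830 kg O₂/d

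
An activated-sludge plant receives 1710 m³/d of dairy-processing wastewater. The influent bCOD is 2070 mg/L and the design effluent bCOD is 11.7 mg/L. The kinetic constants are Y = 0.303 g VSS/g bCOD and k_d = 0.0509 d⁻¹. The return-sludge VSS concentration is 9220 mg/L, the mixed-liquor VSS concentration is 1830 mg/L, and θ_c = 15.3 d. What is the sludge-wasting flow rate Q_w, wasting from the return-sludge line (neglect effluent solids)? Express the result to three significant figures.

Q_w ≈ 65.0 m³/d

Rearranging the biomass balance for a CMAS with decay, V = Y·Q·ΔS·θ_c / [X·(1+k_d θ_c)] = 0.303 × 1710 × (2070 − 11.7) × 15.3 / [1830 × (1 + 0.0509 × 15.3)] = 1.63×10^7 / 3255 = 5013 m³.
Wasting from the return line (neglecting effluent solids): Q_w = V·X / (θ_c·X_r) = 5013 × 1830 / (15.3 × 9220) = 65.03 m³/d.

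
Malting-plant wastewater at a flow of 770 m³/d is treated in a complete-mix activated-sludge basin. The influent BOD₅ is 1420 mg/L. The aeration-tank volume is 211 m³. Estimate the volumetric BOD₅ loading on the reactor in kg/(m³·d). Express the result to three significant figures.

L_v = Q S₀ / V = 770 × 1420 × 10⁻³ / 211.0 = 5.182 kg/(m³·d).

L_v ≈ 5.18 kg BOD₅/(m³·d)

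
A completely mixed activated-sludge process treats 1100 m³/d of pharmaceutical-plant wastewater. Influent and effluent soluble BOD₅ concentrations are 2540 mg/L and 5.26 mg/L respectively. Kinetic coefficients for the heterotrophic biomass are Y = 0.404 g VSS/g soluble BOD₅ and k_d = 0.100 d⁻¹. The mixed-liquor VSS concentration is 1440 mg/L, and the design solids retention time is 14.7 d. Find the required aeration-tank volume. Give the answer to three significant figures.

V ≈ 4660 m³

Rearranging the biomass balance for a CMAS with decay, V = Y·Q·ΔS·θ_c / [X·(1+k_d θ_c)] = 0.404 × 1100 × (2540 − 5.26) × 14.7 / [1440 × (1 + 0.100 × 14.7)] = 1.66×10^7 / 3557 = 4655 m³.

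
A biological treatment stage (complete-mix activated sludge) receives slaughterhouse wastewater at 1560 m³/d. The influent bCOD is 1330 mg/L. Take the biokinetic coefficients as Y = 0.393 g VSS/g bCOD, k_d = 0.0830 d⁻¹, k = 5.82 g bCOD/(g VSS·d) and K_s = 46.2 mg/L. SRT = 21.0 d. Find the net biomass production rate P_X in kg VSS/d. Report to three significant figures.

From the Monod/SRT balance for a CMAS, S = K_s·(1+k_d θ_c)/[θ_c·(Y k − k_d) − 1] = 46.2 × (1 + 0.0830 × 21.0) / [21.0 × (0.393 × 5.82 − 0.0830) − 1] = 126.7 / 45.29 = 2.798 mg/L.
Correct the yield for decay: Y_obs = Y/(1 + k_d θ_c) = 0.393 / (1 + 0.0830 × 21.0) = 0.393 / 2.743 = 0.1433.
Substrate removed = Q·(S₀ − S) = 1560 m³/d × (1330 − 2.80) g/m³ = 2.07×10^6 g/d = 2070 kg/d.
Biomass produced: P_X = Y_obs·Q·ΔS = 0.1433 × 2070 ≈ 296.6 kg VSS/d.

P_X ≈ 297 kg VSS/d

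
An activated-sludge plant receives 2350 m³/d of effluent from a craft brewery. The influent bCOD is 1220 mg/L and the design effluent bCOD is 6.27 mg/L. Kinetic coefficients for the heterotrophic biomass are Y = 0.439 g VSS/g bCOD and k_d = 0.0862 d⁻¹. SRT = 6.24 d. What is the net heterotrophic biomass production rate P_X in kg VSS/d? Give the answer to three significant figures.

Observed yield with endogenous decay: Y_obs = Y / (1 + k_d·θ_c) = 0.439 / (1 + 0.0862 × 6.24) = 0.439 / 1.538 = 0.2855 g VSS/g bCOD.
Mass of bCOD removed per day: Q(S₀ − S) = 2350 × 1214 g/m³ = 2852 kg/d.
So the net sludge growth is P_X = 0.2855 × 2852 = 814.2 kg VSS/d.

P_X ≈ 814 kg VSS/d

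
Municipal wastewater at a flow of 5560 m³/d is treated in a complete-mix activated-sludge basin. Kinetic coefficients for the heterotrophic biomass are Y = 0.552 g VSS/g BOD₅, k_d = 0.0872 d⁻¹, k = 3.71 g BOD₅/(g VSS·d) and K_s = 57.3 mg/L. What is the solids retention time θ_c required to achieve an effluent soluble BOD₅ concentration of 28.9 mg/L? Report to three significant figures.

θ_c ≈ 1.67 d

From 1/θ_c = Y·k·S/(K_s + S) − k_d: Y·k·S/(K_s+S) = 0.552 × 3.71 × 28.9 / (57.3 + 28.9) = 0.6866 d⁻¹.
Then 1/θ_c = μ − k_d = 0.6866 − 0.0872 = 0.5994 d⁻¹, giving θ_c = 1.668 d.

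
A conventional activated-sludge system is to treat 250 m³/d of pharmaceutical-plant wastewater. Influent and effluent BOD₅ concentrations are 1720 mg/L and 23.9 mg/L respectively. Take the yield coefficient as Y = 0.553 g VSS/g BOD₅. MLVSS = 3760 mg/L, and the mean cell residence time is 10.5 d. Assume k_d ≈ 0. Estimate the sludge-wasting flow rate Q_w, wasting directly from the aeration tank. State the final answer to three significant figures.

V·X = Y·Q·ΔS·θ_c gives V = 0.553 × 250 × (1720 − 23.9) × 10.5 / 3760 = 654.8 m³.
With mixed-liquor wasting, θ_c = V/Q_w, so Q_w = V/θ_c = 654.8/10.5 = 62.36 m³/d.

Q_w ≈ 62.4 m³/d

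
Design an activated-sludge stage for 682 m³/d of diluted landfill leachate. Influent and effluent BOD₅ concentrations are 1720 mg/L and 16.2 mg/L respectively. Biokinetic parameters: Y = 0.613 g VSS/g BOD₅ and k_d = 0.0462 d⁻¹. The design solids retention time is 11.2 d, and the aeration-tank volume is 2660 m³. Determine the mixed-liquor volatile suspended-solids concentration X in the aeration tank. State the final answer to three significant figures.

From V·X·(1 + k_d·θ_c) = Y·Q·(S₀ − S)·θ_c: X = 0.613 × 682 × (1720 − 16.2) × 11.2 / [2660 × (1 + 0.0462 × 11.2)] = 1976 mg/L.

X ≈ 1980 mg/L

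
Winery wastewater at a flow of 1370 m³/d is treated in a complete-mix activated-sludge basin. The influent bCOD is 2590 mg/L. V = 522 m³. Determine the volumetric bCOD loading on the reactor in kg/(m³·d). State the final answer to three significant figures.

Applied bCOD load per unit volume = Q·S₀/V = (1370 × 2590/1000)/522.0 = 6.798 kg bCOD·m⁻³·d⁻¹.

L_v ≈ 6.80 kg bCOD/(m³·d)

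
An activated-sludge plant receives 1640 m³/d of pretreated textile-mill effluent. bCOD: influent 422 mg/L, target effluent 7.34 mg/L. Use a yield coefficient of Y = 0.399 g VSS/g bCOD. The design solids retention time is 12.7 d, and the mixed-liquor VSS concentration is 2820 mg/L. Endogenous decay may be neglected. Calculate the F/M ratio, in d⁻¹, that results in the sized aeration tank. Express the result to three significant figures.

V·X = Y·Q·ΔS·θ_c gives V = 0.399 × 1640 × (422 − 7.34) × 12.7 / 2820 = 1222 m³.
F/M = Q·S₀ / (V·X) = 1640 × 422 / (1222 × 2820) = 0.2008 g bCOD·(g VSS·d)⁻¹.

F/M ≈ 0.201 d⁻¹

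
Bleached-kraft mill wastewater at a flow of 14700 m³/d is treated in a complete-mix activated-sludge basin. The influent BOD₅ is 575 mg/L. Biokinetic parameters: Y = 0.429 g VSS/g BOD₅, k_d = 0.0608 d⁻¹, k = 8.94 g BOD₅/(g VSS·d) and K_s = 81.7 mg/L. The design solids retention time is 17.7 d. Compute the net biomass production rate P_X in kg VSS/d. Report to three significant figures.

For a completely mixed reactor with recycle the Lawrence–McCarty relation gives S = K_s·(1 + k_d·θ_c) / [θ_c·(Y·k − k_d) − 1] = 81.7 × (1 + 0.0608 × 17.7) / [17.7 × (0.429 × 8.94 − 0.0608) − 1] = 169.6 / 65.81 = 2.578 mg/L.
The observed yield is Y_obs = Y/(1 + k_d·θ_c) = 0.429 / (1 + 0.0608 × 17.7) = 0.429 / 2.076 = 0.2066 g VSS per g BOD₅ removed.
ΔS = 575 − 2.58 = 572.4 mg/L, so the substrate removal rate is 14700 × 572.4/1000 = 8415 kg BOD₅/d.
Biomass produced: P_X = Y_obs·Q·ΔS = 0.2066 × 8415 ≈ 1739 kg VSS/d.

P_X ≈ 1740 kg VSS/d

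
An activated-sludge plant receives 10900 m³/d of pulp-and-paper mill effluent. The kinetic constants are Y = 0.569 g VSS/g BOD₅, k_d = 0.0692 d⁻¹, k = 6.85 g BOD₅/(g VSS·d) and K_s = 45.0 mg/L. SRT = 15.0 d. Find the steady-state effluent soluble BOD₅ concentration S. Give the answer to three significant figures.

For a completely mixed reactor with recycle the Lawrence–McCarty relation gives S = K_s·(1 + k_d·θ_c) / [θ_c·(Y·k − k_d) − 1] = 45.0 × (1 + 0.0692 × 15.0) / [15.0 × (0.569 × 6.85 − 0.0692) − 1] = 91.71 / 56.43 = 1.625 mg/L.

S ≈ 1.63 mg/L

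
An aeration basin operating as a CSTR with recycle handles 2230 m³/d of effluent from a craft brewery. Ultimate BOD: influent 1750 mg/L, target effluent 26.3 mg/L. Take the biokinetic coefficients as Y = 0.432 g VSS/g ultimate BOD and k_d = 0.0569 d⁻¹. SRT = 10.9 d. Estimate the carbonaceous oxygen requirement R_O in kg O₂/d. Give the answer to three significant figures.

Observed yield with endogenous decay: Y_obs = Y / (1 + k_d·θ_c) = 0.432 / (1 + 0.0569 × 10.9) = 0.432 / 1.620 = 0.2666 g VSS/g ultimate BOD.
Q·(S₀ − S) = 2230 × (1750 − 26.3) × 10⁻³ = 3844 kg/d removed.
Net sludge production P_X = 0.2666 × 3844 = 1025 kg VSS/d.
R_O = Q·ΔS − 1.42 P_X = 3844 − 1455 = 2389 kg O₂/d.

R_O ≈ 2390 kg O₂/d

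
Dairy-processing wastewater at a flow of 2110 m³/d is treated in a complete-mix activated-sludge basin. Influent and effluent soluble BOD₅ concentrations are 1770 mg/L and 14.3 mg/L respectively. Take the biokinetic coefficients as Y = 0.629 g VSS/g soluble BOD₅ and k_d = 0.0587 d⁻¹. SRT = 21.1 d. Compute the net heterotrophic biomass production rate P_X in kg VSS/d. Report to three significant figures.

P_X ≈ 1040 kg VSS/d

The observed yield is Y_obs = Y/(1 + k_d·θ_c) = 0.629 / (1 + 0.0587 × 21.1) = 0.629 / 2.239 = 0.2810 g VSS per g soluble BOD₅ removed.
ΔS = 1770 − 14.3 = 1756 mg/L, so the substrate removal rate is 2110 × 1756/1000 = 3705 kg soluble BOD₅/d.
P_X = Y_obs · Q(S₀ − S) = 0.2810 × 3705 = 1041 kg VSS/d.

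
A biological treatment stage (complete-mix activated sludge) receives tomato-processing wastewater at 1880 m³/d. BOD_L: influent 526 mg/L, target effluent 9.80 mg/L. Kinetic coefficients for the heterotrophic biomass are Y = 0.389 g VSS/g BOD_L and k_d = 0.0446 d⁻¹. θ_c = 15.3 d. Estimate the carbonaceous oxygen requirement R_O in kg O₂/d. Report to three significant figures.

R_O ≈ 652 kg O₂/d

Correct the yield for decay: Y_obs = Y/(1 + k_d θ_c) = 0.389 / (1 + 0.0446 × 15.3) = 0.389 / 1.682 = 0.2312.
Q·(S₀ − S) = 1880 × (526 − 9.80) × 10⁻³ = 970.5 kg/d removed.
Net sludge production P_X = 0.2312 × 970.5 = 224.4 kg VSS/d.
R_O = Q·(S₀ − S) − 1.42·P_X = 970.5 − 1.42 × 224.4 = 651.8 kg O₂/d.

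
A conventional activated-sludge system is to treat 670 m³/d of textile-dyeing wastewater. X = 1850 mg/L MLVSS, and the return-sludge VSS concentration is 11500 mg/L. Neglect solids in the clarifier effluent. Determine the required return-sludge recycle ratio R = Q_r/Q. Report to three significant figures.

R ≈ 0.192

Mass balance around the secondary clarifier (neglecting effluent solids): R = X / (X_r − X) = 1850 / (11500 − 1850) = 0.1917.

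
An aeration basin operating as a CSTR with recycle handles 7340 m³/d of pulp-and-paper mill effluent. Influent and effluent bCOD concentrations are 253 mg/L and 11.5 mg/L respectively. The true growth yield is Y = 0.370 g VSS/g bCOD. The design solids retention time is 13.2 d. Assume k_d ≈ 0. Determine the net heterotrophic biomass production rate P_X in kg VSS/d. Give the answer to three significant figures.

P_X ≈ 656 kg VSS/d

Since k_d ≈ 0, Y_obs = Y = 0.370 g VSS/g bCOD.
ΔS = 253 − 11.5 = 241.5 mg/L, so the substrate removal rate is 7340 × 241.5/1000 = 1773 kg bCOD/d.
So the net sludge growth is P_X = 0.3700 × 1773 = 655.9 kg VSS/d.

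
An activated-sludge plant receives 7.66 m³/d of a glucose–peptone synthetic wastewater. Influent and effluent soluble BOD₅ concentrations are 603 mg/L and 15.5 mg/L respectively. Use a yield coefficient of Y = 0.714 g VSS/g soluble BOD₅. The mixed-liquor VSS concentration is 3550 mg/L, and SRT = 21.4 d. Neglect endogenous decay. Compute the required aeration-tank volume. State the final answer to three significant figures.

With k_d = 0 the design equation reduces to V = Y Q (S₀−S) θ_c / X = 0.714 × 7.66 × (603 − 15.5) × 21.4 / 3550 = 19.37 m³.

V ≈ 19.4 m³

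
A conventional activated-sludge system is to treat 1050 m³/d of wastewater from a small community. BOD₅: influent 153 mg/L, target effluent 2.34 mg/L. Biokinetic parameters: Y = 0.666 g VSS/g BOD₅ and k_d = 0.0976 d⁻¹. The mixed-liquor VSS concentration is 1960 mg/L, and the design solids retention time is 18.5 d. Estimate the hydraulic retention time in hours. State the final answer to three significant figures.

τ ≈ 8.10 h

Steady-state biomass mass balance: V·X·(1 + k_d·θ_c) = Y·Q·(S₀ − S)·θ_c, so V = 0.666 × 1050 × (153 − 2.34) × 18.5 / [1960 × (1 + 0.0976 × 18.5)] = 1.95×10^6 / 5499 = 354.4 m³.
τ = V/Q = 354.4/1050 = 0.3376 d, or 8.102 h.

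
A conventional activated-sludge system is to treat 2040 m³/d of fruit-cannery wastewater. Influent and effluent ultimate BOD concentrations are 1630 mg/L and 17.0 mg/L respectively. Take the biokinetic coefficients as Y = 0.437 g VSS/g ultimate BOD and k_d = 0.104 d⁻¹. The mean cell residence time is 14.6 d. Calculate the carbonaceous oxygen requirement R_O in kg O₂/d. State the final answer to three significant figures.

The observed yield is Y_obs = Y/(1 + k_d·θ_c) = 0.437 / (1 + 0.104 × 14.6) = 0.437 / 2.518 = 0.1735 g VSS per g ultimate BOD removed.
Substrate removed = Q·(S₀ − S) = 2040 m³/d × (1630 − 17.0) g/m³ = 3.29×10^6 g/d = 3291 kg/d.
Biomass synthesised: P_X = Y_obs × 3291 = 571.0 kg VSS/d.
R_O = Q·ΔS − 1.42 P_X = 3291 − 810.8 = 2480 kg O₂/d.

R_O ≈ 2480 kg O₂/d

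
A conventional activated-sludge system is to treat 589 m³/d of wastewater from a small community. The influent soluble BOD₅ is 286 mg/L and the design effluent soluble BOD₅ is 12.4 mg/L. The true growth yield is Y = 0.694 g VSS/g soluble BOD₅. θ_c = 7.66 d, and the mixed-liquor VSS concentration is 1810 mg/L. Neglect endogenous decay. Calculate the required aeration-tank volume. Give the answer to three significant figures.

V ≈ 473 m³

Biomass mass balance (decay neglected): V·X = Y·Q·(S₀ − S)·θ_c, so V = 0.694 × 589 × (286 − 12.4) × 7.66 / 1810 = 473.3 m³.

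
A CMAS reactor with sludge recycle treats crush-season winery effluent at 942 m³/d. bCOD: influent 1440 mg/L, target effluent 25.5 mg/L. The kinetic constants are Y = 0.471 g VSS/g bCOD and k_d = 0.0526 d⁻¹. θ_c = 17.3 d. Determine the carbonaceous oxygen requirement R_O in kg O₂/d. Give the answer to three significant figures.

R_O ≈ 866 kg O₂/d

Y_obs = Y / (1 + k_d θ_c) = 0.471 / (1 + 0.0526 × 17.3) = 0.471 / 1.910 = 0.2466.
Mass of bCOD removed per day: Q(S₀ − S) = 942 × 1414 g/m³ = 1332 kg/d.
Net sludge production P_X = 0.2466 × 1332 = 328.6 kg VSS/d.
Carbonaceous O₂ demand = substrate oxidised − cell-mass equivalent = 1332 − 1.42 × 328.6 = 865.9 kg O₂/d.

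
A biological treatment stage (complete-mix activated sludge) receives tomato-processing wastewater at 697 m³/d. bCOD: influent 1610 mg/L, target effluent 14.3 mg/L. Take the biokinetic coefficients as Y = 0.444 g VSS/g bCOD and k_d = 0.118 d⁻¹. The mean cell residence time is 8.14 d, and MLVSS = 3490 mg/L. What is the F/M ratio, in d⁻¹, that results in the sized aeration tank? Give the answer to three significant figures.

F/M ≈ 0.547 d⁻¹

Rearranging the biomass balance for a CMAS with decay, V = Y·Q·ΔS·θ_c / [X·(1+k_d θ_c)] = 0.444 × 697 × (1610 − 14.3) × 8.14 / [3490 × (1 + 0.118 × 8.14)] = 4.02×10^6 / 6842 = 587.5 m³.
F/M = Q·S₀ / (V·X) = 697 × 1610 / (587.5 × 3490) = 0.5473 g bCOD·(g VSS·d)⁻¹.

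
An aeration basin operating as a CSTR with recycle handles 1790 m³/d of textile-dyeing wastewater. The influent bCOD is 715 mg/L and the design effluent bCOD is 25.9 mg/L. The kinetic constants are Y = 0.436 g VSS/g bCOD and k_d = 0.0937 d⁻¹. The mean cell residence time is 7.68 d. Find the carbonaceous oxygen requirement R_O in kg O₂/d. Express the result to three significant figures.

R_O ≈ 789 kg O₂/d

The observed yield is Y_obs = Y/(1 + k_d·θ_c) = 0.436 / (1 + 0.0937 × 7.68) = 0.436 / 1.720 = 0.2535 g VSS per g bCOD removed.
Mass of bCOD removed per day: Q(S₀ − S) = 1790 × 689.1 g/m³ = 1233 kg/d.
P_X = Y_obs·Q·(S₀ − S) = 0.2535 × 1233 = 312.7 kg VSS/d.
R_O = Q·ΔS − 1.42 P_X = 1233 − 444.1 = 789.4 kg O₂/d.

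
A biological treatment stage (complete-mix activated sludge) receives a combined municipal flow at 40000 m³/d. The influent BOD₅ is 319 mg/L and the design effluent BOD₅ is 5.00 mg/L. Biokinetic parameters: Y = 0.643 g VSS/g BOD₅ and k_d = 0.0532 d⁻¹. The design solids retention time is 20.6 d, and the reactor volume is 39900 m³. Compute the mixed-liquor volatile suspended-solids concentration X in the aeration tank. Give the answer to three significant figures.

X ≈ 1990 mg/L

From V·X·(1 + k_d·θ_c) = Y·Q·(S₀ − S)·θ_c: X = 0.643 × 40000 × (319 − 5.00) × 20.6 / [39900 × (1 + 0.0532 × 20.6)] = 1989 mg/L.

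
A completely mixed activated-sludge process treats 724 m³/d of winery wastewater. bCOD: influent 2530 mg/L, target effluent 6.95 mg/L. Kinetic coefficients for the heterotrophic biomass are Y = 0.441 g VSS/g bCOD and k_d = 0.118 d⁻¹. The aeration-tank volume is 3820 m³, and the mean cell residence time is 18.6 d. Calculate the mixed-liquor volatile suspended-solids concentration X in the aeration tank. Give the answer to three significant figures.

X ≈ 1230 mg/L

From V·X·(1 + k_d·θ_c) = Y·Q·(S₀ − S)·θ_c: X = 0.441 × 724 × (2530 − 6.95) × 18.6 / [3820 × (1 + 0.118 × 18.6)] = 1228 mg/L.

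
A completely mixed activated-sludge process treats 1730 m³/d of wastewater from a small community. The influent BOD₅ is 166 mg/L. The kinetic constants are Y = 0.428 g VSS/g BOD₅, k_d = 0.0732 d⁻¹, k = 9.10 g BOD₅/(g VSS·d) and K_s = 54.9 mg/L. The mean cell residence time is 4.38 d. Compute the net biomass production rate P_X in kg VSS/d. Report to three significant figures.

P_X ≈ 90.5 kg VSS/d

From the Monod/SRT balance for a CMAS, S = K_s·(1+k_d θ_c)/[θ_c·(Y k − k_d) − 1] = 54.9 × (1 + 0.0732 × 4.38) / [4.38 × (0.428 × 9.10 − 0.0732) − 1] = 72.50 / 15.74 = 4.607 mg/L.
Observed yield with endogenous decay: Y_obs = Y / (1 + k_d·θ_c) = 0.428 / (1 + 0.0732 × 4.38) = 0.428 / 1.321 = 0.3241 g VSS/g BOD₅.
Q·(S₀ − S) = 1730 × (166 − 4.61) × 10⁻³ = 279.2 kg/d removed.
P_X = Y_obs · Q(S₀ − S) = 0.3241 × 279.2 = 90.49 kg VSS/d.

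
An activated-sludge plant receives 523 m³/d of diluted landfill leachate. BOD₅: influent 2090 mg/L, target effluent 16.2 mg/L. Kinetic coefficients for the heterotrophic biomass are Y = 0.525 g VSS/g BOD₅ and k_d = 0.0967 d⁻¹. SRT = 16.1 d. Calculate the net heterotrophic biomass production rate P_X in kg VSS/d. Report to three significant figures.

Y_obs = Y / (1 + k_d θ_c) = 0.525 / (1 + 0.0967 × 16.1) = 0.525 / 2.557 = 0.2053.
ΔS = 2090 − 16.2 = 2074 mg/L, so the substrate removal rate is 523 × 2074/1000 = 1085 kg BOD₅/d.
Net biomass production P_X = Y_obs × Q·(S₀ − S) = 0.2053 × 1085 = 222.7 kg VSS/d.

P_X ≈ 223 kg VSS/d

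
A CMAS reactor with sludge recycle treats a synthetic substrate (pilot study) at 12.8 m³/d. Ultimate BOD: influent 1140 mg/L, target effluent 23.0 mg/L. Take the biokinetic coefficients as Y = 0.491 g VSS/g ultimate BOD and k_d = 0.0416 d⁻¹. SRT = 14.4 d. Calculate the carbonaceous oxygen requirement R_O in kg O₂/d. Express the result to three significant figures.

Observed yield with endogenous decay: Y_obs = Y / (1 + k_d·θ_c) = 0.491 / (1 + 0.0416 × 14.4) = 0.491 / 1.599 = 0.3071 g VSS/g ultimate BOD.
Substrate removed = Q·(S₀ − S) = 12.8 m³/d × (1140 − 23.0) g/m³ = 1.43×10^4 g/d = 14.30 kg/d.
P_X = Y_obs·Q·(S₀ − S) = 0.3071 × 14.30 = 4.390 kg VSS/d.
R_O = Q·(S₀ − S) − 1.42·P_X = 14.30 − 1.42 × 4.390 = 8.064 kg O₂/d.

R_O ≈ 8.06 kg O₂/d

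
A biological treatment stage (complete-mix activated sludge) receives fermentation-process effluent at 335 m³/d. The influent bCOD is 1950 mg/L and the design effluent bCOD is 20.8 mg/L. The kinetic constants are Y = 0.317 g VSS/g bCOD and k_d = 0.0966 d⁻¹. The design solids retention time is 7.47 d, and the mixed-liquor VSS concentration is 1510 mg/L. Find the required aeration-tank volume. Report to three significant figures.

V ≈ 589 m³

Steady-state biomass mass balance: V·X·(1 + k_d·θ_c) = Y·Q·(S₀ − S)·θ_c, so V = 0.317 × 335 × (1950 − 20.8) × 7.47 / [1510 × (1 + 0.0966 × 7.47)] = 1.53×10^6 / 2600 = 588.7 m³.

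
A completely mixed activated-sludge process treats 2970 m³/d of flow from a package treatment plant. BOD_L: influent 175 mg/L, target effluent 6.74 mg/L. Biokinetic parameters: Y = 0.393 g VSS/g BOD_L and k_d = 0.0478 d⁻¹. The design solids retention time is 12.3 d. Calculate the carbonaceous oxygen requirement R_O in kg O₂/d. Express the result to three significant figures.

R_O ≈ 324 kg O₂/d

Correct the yield for decay: Y_obs = Y/(1 + k_d θ_c) = 0.393 / (1 + 0.0478 × 12.3) = 0.393 / 1.588 = 0.2475.
Substrate removed = Q·(S₀ − S) = 2970 m³/d × (175 − 6.74) g/m³ = 5×10^5 g/d = 499.7 kg/d.
Net sludge production P_X = 0.2475 × 499.7 = 123.7 kg VSS/d.
Carbonaceous O₂ demand = substrate oxidised − cell-mass equivalent = 499.7 − 1.42 × 123.7 = 324.1 kg O₂/d.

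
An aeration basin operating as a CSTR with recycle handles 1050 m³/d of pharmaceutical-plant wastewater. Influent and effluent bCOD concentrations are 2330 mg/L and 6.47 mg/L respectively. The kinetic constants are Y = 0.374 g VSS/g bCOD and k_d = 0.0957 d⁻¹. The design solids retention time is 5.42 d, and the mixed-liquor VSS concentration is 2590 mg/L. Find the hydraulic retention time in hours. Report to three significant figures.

τ ≈ 28.7 h

Steady-state biomass mass balance: V·X·(1 + k_d·θ_c) = Y·Q·(S₀ − S)·θ_c, so V = 0.374 × 1050 × (2330 − 6.47) × 5.42 / [2590 × (1 + 0.0957 × 5.42)] = 4.95×10^6 / 3933 = 1257 m³.
HRT = V/Q = 1257 m³ / 1050 m³·d⁻¹ = 1.197 d × 24 = 28.74 h.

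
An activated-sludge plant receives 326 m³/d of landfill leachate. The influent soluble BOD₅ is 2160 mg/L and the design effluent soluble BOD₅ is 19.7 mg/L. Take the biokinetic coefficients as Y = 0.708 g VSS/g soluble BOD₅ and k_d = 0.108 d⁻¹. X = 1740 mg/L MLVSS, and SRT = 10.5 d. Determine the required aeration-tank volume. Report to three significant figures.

Rearranging the biomass balance for a CMAS with decay, V = Y·Q·ΔS·θ_c / [X·(1+k_d θ_c)] = 0.708 × 326 × (2160 − 19.7) × 10.5 / [1740 × (1 + 0.108 × 10.5)] = 5.19×10^6 / 3713 = 1397 m³.

V ≈ 1400 m³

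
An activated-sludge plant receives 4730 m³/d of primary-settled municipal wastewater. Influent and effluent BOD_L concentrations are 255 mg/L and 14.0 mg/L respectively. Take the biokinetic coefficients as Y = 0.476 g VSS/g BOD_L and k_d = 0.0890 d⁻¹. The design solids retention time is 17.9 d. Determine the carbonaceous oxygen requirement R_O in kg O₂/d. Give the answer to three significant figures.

Correct the yield for decay: Y_obs = Y/(1 + k_d θ_c) = 0.476 / (1 + 0.0890 × 17.9) = 0.476 / 2.593 = 0.1836.
Substrate removed = Q·(S₀ − S) = 4730 m³/d × (255 − 14.0) g/m³ = 1.14×10^6 g/d = 1140 kg/d.
P_X = Y_obs·Q·(S₀ − S) = 0.1836 × 1140 = 209.3 kg VSS/d.
Carbonaceous O₂ demand = substrate oxidised − cell-mass equivalent = 1140 − 1.42 × 209.3 = 842.8 kg O₂/d.

R_O ≈ 843 kg O₂/d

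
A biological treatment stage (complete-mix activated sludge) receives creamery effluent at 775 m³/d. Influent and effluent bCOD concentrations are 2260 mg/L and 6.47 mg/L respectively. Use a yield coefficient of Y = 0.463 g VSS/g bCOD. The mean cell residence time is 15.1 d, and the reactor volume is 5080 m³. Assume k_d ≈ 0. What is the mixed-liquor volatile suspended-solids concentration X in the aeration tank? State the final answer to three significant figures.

X = Y·Q·ΔS·θ_c / V = 0.463 × 775 × (2260 − 6.47) × 15.1 / 5080 = 2404 mg/L.

X ≈ 2400 mg/L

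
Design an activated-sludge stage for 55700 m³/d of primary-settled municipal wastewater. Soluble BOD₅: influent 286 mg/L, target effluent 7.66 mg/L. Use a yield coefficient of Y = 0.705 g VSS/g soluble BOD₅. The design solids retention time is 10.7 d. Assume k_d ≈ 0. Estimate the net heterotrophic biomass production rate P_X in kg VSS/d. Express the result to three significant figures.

P_X ≈ 10900 kg VSS/d

Since k_d ≈ 0, Y_obs = Y = 0.705 g VSS/g soluble BOD₅.
ΔS = 286 − 7.66 = 278.3 mg/L, so the substrate removal rate is 55700 × 278.3/1000 = 15504 kg soluble BOD₅/d.
Net biomass production P_X = Y_obs × Q·(S₀ − S) = 0.7050 × 15504 = 10930 kg VSS/d.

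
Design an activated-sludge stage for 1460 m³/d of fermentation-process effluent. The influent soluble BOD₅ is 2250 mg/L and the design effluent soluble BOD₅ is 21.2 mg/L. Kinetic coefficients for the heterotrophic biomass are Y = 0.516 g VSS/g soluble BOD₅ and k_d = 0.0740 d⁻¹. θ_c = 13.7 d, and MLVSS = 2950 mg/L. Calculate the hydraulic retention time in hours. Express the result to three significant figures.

τ ≈ 63.7 h

Steady-state biomass mass balance: V·X·(1 + k_d·θ_c) = Y·Q·(S₀ − S)·θ_c, so V = 0.516 × 1460 × (2250 − 21.2) × 13.7 / [2950 × (1 + 0.0740 × 13.7)] = 2.3×10^7 / 5941 = 3872 m³.
HRT = V/Q = 3872 m³ / 1460 m³·d⁻¹ = 2.652 d × 24 = 63.65 h.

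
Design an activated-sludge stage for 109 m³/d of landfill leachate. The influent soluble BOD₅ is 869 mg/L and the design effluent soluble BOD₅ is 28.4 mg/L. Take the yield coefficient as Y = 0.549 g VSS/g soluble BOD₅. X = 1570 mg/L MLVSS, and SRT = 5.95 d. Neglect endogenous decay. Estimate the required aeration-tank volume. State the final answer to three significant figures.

V·X = Y·Q·ΔS·θ_c gives V = 0.549 × 109 × (869 − 28.4) × 5.95 / 1570 = 190.6 m³.

V ≈ 191 m³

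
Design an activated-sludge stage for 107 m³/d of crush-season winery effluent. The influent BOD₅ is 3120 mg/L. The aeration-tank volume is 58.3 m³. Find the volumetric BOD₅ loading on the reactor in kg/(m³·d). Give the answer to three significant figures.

L_v ≈ 5.73 kg BOD₅/(m³·d)

L_v = Q S₀ / V = 107 × 3120 × 10⁻³ / 58.30 = 5.726 kg/(m³·d).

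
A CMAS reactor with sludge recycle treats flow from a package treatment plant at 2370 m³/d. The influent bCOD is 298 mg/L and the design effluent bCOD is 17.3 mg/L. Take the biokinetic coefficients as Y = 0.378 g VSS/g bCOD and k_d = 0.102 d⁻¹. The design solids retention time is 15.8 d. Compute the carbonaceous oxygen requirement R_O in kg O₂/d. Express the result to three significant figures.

R_O ≈ 529 kg O₂/d

Observed yield with endogenous decay: Y_obs = Y / (1 + k_d·θ_c) = 0.378 / (1 + 0.102 × 15.8) = 0.378 / 2.612 = 0.1447 g VSS/g bCOD.
Q·(S₀ − S) = 2370 × (298 − 17.3) × 10⁻³ = 665.3 kg/d removed.
Biomass synthesised: P_X = Y_obs × 665.3 = 96.29 kg VSS/d.
R_O = Q·(S₀ − S) − 1.42·P_X = 665.3 − 1.42 × 96.29 = 528.5 kg O₂/d.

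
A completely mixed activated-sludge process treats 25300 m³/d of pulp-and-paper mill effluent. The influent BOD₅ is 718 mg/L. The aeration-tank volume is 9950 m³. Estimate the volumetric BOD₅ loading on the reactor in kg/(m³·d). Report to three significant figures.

Volumetric loading L_v = Q·S₀ / V = 25300 × 718 g/m³ / 9950 m³ = 1826 g/(m³·d) = 1.826 kg BOD₅/(m³·d).

L_v ≈ 1.83 kg BOD₅/(m³·d)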